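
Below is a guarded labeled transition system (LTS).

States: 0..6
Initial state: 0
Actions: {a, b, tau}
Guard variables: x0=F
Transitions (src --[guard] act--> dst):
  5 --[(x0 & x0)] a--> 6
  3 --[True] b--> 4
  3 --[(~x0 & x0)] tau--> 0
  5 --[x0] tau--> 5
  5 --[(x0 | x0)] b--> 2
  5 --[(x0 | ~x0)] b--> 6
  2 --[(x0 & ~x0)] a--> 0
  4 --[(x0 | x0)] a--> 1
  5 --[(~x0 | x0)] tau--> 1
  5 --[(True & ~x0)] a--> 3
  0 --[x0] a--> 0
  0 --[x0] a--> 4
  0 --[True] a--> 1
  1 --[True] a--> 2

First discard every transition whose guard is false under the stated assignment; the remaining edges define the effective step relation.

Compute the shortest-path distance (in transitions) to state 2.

Answer: 2

Trace:
Breadth-first toward 2:
  Layer 0: {0}
  Layer 1: {1}
  Layer 2: {2}
2 enters at depth 2; path a·a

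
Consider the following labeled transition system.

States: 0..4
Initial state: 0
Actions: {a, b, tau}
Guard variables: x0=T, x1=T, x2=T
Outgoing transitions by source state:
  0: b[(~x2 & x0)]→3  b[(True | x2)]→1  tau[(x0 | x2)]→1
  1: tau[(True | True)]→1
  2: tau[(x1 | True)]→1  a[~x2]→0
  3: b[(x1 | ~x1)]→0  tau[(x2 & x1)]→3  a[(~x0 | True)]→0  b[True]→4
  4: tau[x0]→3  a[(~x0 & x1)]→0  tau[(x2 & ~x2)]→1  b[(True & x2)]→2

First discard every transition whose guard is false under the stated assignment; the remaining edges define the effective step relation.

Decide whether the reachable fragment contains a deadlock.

R = {0,1}
  0: b→1  tau→1  [deg 2]
  1: tau→1  [deg 1]

Answer: DEADLOCK-FREE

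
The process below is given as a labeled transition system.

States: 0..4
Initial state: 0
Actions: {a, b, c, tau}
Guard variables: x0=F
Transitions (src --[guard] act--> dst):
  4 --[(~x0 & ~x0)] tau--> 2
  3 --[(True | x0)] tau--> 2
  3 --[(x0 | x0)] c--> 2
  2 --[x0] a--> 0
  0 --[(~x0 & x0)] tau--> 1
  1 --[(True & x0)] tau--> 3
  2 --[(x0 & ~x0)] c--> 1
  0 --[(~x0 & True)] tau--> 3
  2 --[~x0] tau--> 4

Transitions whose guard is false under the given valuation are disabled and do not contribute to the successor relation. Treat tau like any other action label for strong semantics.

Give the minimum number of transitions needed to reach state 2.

BFS to 2:
  Layer 0: {0}
  Layer 1: {3}
  Layer 2: {2}
first hit 2 at d=2 via tau·tau

Answer: 2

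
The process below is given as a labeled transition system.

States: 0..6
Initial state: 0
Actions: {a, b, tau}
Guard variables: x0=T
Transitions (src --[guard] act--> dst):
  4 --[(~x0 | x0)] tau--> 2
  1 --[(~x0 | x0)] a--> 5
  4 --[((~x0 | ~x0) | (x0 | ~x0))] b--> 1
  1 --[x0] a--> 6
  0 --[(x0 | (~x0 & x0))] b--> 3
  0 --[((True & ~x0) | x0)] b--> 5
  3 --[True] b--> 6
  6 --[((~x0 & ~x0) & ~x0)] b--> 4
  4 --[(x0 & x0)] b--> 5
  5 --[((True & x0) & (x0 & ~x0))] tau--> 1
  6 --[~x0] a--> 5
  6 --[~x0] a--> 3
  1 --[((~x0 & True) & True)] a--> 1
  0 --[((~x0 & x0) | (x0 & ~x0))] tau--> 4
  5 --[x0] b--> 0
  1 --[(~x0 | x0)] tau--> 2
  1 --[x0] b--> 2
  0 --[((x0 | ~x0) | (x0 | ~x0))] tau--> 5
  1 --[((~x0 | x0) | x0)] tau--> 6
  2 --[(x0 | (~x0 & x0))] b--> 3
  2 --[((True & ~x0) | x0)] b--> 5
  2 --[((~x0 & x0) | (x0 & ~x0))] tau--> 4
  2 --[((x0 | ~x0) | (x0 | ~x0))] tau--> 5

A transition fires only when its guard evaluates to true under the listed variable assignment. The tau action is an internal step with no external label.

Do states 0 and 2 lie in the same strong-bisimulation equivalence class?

Answer: BISIMILAR

Trace:
Compute ~ classes (split until stable):
  π0 = {{0,1,2,3,4,5,6}}
  π1 = {{0,2,4},{1},{3,5},{6}}
  π2 = {{0,2},{1},{3},{4},{5},{6}}
Fixed point at round 3; 6 class(es).
class of 0: {0,2}; class of 2: {0,2}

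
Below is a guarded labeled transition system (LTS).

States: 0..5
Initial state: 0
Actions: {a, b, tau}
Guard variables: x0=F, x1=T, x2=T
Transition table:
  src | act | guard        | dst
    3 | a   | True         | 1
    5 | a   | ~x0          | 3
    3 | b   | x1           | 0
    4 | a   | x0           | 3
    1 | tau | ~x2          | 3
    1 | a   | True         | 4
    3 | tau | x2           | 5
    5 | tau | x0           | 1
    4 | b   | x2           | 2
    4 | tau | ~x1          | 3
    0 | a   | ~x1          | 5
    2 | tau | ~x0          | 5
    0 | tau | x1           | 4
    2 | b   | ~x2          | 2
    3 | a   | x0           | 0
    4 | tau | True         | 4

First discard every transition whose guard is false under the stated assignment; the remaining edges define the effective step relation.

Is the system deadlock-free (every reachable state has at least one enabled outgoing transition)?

Reach set: {0,1,2,3,4,5}
  0: tau→4  [1 out]
  1: a→4  [1 out]
  2: tau→5  [1 out]
  3: a→1  b→0  tau→5  [3 out]
  4: b→2  tau→4  [2 out]
  5: a→3  [1 out]

Answer: DEADLOCK-FREE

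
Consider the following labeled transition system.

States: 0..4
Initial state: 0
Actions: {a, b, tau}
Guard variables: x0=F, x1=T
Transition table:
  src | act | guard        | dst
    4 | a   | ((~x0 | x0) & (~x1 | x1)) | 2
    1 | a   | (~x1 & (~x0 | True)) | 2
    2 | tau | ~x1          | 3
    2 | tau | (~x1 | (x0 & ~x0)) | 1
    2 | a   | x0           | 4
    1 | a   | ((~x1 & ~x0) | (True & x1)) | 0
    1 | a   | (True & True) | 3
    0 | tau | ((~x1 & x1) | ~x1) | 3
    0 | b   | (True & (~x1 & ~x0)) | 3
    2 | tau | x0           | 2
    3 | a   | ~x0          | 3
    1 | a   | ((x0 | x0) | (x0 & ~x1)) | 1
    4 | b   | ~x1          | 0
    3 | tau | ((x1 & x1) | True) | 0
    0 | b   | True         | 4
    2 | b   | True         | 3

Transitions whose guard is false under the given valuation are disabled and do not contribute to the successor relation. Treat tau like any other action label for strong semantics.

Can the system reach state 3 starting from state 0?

7 transition(s) survive guard evaluation.
L0 = {0}
L1 = {4}  cumulative {0,4}
L2 = {2}  cumulative {0,2,4}
L3 = {3}  cumulative {0,2,3,4}
R = {0,2,3,4}
witness 3: b·a·b

Answer: REACHABLE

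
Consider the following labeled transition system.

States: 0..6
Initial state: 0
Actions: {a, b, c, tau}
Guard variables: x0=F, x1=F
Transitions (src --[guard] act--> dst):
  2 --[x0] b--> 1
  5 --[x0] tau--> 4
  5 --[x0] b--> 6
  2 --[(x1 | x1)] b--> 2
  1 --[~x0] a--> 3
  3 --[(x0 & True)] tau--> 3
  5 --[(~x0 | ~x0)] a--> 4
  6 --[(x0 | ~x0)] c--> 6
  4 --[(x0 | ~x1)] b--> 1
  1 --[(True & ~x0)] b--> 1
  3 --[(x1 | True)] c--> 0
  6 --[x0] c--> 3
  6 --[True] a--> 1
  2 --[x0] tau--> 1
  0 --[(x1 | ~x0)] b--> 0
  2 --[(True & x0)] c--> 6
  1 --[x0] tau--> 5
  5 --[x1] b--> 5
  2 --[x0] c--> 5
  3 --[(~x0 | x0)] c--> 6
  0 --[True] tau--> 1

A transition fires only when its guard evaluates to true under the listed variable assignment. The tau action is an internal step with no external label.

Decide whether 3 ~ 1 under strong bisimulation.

Refine partition for ~:
  round 0: {{0,1,2,3,4,5,6}}
  round 1: {{0},{1},{2},{3},{4},{5},{6}}
Fixed point at round 2; 7 class(es).
[3]={3}  [1]={1}

Answer: NOT BISIMILAR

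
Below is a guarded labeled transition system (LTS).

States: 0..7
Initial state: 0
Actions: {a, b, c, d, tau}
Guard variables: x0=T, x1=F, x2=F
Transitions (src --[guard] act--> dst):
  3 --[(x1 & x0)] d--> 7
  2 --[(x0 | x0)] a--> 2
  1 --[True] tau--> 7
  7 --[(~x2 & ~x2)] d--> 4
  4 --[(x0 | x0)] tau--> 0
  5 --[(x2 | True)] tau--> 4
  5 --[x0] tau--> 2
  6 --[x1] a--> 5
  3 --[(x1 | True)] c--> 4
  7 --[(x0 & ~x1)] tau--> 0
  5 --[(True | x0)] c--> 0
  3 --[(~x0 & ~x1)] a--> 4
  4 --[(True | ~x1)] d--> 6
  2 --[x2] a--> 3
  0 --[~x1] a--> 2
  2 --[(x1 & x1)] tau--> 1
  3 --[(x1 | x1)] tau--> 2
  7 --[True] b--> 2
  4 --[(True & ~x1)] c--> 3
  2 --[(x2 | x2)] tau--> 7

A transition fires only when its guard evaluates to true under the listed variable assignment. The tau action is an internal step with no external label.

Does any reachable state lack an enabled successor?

Answer: DEADLOCK-FREE

Working:
Reachable = {0,2}
  0: a→2  [1 out]
  2: a→2  [1 out]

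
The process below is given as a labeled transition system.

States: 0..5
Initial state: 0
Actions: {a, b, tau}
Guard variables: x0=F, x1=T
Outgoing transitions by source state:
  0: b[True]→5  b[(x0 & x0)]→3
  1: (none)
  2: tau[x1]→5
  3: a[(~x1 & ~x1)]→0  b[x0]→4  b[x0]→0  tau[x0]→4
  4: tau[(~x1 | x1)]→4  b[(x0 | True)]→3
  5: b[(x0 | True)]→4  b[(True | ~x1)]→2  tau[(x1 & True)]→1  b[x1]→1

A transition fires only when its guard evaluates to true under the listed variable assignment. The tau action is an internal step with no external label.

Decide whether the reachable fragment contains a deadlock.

R = {0,1,2,3,4,5}
  0: b→5  [1 exit(s)]
  1: ∅  [deadlock]
  2: tau→5  [1 exit(s)]
  3: ∅  [deadlock]
  4: b→3  tau→4  [2 exit(s)]
  5: b→1  b→2  b→4  tau→1  [4 exit(s)]
witness 1: b·b

Answer: DEADLOCK at state 1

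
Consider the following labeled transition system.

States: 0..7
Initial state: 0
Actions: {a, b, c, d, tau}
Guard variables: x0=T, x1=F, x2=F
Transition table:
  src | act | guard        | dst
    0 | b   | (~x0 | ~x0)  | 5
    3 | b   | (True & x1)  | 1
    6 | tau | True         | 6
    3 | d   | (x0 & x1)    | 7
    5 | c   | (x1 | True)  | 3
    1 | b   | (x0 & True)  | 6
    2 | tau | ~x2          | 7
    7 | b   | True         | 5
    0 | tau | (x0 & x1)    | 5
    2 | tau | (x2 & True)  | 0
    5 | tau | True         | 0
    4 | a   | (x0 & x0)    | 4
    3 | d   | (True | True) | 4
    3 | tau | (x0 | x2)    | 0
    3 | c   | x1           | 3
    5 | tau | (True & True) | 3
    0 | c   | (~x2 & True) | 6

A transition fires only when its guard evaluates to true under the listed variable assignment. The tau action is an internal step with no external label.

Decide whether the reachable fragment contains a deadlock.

Answer: DEADLOCK-FREE

Working:
Reachable = {0,6}
  0: c→6  [1 out]
  6: tau→6  [1 out]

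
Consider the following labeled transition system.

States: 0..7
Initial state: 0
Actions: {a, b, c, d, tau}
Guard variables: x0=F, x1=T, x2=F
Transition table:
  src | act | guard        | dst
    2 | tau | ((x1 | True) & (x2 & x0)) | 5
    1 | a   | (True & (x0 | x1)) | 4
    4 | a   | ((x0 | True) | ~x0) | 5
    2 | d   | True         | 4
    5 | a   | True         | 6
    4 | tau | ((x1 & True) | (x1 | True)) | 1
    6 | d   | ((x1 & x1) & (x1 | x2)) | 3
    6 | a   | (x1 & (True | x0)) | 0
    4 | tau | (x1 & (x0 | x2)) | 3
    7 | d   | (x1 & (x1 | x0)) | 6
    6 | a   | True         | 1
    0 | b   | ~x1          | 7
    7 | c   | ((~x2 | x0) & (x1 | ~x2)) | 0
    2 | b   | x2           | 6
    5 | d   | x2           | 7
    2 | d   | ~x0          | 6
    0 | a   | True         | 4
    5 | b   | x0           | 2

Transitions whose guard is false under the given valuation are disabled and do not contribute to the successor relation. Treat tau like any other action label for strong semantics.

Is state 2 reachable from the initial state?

Answer: UNREACHABLE

Analysis:
12 transition(s) survive guard evaluation.
Layer 0: {0}
Layer 1: {4}  total {0,4}
Layer 2: {1,5}  total {0,1,4,5}
Layer 3: {6}  total {0,1,4,5,6}
Layer 4: {3}  total {0,1,3,4,5,6}
Reach set: {0,1,3,4,5,6}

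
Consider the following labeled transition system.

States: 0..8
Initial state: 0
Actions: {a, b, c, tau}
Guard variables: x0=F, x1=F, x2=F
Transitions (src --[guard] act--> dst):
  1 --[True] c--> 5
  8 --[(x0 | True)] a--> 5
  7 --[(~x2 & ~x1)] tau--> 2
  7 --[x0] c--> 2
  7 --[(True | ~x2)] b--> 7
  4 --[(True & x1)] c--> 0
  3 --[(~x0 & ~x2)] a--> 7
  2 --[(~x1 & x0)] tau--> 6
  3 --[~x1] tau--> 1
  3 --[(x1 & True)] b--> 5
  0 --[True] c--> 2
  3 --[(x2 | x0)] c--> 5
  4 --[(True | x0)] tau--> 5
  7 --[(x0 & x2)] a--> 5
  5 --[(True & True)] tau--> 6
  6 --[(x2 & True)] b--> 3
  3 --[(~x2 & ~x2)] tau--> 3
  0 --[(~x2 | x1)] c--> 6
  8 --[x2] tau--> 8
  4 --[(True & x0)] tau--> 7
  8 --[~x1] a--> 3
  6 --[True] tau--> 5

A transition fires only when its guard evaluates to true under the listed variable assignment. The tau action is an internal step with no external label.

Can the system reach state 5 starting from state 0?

Guard filter leaves 13 enabled edge(s).
Layer 0: {0}
Layer 1: {2,6}  cumulative {0,2,6}
Layer 2: {5}  cumulative {0,2,5,6}
R = {0,2,5,6}
trace reaching 5: c·tau

Answer: REACHABLE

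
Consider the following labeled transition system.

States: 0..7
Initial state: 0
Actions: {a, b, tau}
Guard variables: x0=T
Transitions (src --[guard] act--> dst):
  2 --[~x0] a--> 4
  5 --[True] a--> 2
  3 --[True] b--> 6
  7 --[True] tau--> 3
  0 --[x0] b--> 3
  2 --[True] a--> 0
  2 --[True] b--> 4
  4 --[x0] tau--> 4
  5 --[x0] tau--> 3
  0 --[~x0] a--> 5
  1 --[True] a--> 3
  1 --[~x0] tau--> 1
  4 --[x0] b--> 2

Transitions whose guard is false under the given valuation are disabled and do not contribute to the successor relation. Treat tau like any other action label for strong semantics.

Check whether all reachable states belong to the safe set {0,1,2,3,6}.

Inv-set: {0,1,2,3,6}
R = {0,3,6}
  0: safe
  3: safe
  6: safe

Answer: INVARIANT HOLDS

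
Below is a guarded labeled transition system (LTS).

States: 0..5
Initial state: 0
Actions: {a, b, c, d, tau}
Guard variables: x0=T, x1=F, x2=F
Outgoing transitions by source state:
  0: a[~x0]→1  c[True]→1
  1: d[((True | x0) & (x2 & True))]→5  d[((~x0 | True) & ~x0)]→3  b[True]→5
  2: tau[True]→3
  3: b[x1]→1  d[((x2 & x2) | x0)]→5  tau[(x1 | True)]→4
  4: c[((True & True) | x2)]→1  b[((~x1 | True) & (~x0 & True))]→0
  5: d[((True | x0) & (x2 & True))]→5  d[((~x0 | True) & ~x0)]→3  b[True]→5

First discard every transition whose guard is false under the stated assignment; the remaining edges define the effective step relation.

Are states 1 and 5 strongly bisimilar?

Answer: BISIMILAR

Working:
Bisimulation quotient by refinement:
  P[0] = {{0,1,2,3,4,5}}
  P[1] = {{0,4},{1,5},{2},{3}}
4 equivalence class(es) (converged in 2)
[1]={1,5}  [5]={1,5}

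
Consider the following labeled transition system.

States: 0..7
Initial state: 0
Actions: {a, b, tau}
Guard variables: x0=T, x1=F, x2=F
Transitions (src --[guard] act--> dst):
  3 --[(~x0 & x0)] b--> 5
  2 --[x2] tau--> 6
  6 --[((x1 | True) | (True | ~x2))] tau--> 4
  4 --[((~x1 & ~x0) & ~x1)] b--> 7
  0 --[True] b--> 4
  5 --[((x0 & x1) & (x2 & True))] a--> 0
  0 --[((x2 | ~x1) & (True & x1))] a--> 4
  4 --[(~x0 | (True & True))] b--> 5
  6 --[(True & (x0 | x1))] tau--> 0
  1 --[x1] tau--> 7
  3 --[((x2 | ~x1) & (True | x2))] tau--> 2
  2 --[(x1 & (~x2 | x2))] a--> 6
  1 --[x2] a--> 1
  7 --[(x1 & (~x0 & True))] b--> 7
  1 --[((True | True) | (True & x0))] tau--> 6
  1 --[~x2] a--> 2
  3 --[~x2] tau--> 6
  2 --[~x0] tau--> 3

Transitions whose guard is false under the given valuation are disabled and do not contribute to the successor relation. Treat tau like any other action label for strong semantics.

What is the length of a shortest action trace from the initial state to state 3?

Answer: UNREACHABLE

Working:
Breadth-first toward 3:
  L0 = {0}
  L1 = {4}
  L2 = {5}
3 never appears.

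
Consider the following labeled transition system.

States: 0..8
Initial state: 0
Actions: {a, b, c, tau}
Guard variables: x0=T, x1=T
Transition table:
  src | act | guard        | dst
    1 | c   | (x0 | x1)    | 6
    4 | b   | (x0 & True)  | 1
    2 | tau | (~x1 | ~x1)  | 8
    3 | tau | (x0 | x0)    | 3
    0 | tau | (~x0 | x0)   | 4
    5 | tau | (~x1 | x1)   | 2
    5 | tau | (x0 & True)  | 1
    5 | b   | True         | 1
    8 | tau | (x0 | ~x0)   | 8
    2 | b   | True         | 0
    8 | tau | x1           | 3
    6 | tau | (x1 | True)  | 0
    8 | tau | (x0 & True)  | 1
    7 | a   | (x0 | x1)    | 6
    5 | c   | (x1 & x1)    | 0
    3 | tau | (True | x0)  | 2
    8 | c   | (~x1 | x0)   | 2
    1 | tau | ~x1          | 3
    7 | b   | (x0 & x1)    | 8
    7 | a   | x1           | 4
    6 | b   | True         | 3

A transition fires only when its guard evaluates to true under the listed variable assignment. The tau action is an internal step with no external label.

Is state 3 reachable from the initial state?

19 transition(s) survive guard evaluation.
Layer 0: {0}
Layer 1: {4}  now seen {0,4}
Layer 2: {1}  now seen {0,1,4}
Layer 3: {6}  now seen {0,1,4,6}
Layer 4: {3}  now seen {0,1,3,4,6}
Layer 5: {2}  now seen {0,1,2,3,4,6}
Reachable = {0,1,2,3,4,6}
witness 3: tau·b·c·b

Answer: REACHABLE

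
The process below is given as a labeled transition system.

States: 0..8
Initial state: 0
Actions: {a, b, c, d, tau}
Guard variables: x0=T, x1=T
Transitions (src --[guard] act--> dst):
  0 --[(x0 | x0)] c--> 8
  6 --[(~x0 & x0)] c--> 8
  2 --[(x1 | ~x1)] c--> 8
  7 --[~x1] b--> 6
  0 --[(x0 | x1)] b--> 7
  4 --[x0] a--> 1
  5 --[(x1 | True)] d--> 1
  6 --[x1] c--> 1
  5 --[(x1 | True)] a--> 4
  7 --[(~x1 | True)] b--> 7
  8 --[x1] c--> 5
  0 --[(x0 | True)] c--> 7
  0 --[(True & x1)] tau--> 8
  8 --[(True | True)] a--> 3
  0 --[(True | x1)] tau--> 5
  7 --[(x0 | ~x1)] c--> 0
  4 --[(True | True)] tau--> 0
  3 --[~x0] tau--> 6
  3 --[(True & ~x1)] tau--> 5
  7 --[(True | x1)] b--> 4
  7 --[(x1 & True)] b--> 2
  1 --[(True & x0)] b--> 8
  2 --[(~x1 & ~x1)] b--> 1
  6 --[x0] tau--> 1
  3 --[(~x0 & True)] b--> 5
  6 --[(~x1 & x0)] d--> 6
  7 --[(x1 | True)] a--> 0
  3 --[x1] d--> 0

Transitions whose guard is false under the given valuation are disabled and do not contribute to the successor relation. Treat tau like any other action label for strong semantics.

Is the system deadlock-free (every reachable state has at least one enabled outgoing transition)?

Answer: DEADLOCK-FREE

Working:
Reachable = {0,1,2,3,4,5,7,8}
  0: b→7  c→7  c→8  tau→5  tau→8  [5 out]
  1: b→8  [1 out]
  2: c→8  [1 out]
  3: d→0  [1 out]
  4: a→1  tau→0  [2 out]
  5: a→4  d→1  [2 out]
  7: a→0  b→2  b→4  b→7  c→0  [5 out]
  8: a→3  c→5  [2 out]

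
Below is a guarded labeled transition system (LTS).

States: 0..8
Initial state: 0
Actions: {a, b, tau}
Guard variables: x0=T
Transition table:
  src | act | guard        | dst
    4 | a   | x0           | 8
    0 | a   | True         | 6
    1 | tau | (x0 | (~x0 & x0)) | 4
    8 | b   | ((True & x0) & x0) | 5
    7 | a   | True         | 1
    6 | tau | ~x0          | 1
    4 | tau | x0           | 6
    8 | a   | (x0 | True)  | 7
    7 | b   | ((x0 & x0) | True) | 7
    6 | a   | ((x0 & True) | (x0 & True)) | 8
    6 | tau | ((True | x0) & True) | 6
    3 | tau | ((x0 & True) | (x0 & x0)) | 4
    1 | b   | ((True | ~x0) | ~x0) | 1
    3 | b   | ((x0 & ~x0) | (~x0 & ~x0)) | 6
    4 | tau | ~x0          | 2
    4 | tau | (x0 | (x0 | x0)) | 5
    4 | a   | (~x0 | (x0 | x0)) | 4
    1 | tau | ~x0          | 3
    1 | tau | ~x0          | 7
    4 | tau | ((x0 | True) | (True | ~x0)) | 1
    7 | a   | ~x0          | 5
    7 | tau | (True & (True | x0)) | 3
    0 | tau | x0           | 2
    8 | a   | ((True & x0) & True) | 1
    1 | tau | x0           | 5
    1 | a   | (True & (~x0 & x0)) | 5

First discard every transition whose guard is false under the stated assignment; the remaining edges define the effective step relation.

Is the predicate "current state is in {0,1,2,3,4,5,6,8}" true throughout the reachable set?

Allowed set {0,1,2,3,4,5,6,8}
R = {0,1,2,3,4,5,6,7,8}
  0: ✓
  1: ✓
  2: ✓
  3: ✓
  4: ✓
  5: ✓
  6: ✓
  7: ✗ unsafe
  8: ✓
reach 7 via a·a·a — violates

Answer: INVARIANT VIOLATED at state 7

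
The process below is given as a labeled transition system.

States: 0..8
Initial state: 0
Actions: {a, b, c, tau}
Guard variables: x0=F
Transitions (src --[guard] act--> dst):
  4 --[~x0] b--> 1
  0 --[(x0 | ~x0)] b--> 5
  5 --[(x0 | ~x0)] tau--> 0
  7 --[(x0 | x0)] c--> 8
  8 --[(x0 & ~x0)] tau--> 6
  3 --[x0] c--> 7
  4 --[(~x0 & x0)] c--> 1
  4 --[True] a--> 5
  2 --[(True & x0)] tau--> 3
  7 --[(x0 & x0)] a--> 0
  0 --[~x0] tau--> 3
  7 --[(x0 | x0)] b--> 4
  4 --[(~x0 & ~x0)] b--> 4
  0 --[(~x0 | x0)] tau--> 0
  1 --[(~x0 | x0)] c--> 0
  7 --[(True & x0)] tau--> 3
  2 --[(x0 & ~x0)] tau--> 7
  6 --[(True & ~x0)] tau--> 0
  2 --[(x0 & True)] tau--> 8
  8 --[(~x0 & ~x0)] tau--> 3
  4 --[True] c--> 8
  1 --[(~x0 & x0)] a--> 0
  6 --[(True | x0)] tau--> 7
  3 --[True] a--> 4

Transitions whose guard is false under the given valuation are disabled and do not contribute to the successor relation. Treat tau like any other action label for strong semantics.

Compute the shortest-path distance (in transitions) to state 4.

Answer: 2

Analysis:
BFS to 4:
  L0 = {0}
  L1 = {3,5}
  L2 = {4}
depth(4)=2, e.g. tau·a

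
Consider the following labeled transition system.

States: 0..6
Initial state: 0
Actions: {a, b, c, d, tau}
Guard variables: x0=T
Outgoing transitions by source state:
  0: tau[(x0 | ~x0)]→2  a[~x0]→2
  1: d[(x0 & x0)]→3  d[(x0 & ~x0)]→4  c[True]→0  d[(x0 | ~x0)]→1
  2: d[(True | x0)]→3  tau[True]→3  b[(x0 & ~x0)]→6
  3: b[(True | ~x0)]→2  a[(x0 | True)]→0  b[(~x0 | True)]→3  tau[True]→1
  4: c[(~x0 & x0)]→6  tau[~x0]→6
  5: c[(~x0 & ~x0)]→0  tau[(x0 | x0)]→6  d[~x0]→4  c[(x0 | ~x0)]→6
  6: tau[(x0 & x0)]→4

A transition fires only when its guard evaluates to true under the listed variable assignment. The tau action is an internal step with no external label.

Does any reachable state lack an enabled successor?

Reachable = {0,1,2,3}
  0: tau→2  [1 exit(s)]
  1: c→0  d→1  d→3  [3 exit(s)]
  2: d→3  tau→3  [2 exit(s)]
  3: a→0  b→2  b→3  tau→1  [4 exit(s)]

Answer: DEADLOCK-FREE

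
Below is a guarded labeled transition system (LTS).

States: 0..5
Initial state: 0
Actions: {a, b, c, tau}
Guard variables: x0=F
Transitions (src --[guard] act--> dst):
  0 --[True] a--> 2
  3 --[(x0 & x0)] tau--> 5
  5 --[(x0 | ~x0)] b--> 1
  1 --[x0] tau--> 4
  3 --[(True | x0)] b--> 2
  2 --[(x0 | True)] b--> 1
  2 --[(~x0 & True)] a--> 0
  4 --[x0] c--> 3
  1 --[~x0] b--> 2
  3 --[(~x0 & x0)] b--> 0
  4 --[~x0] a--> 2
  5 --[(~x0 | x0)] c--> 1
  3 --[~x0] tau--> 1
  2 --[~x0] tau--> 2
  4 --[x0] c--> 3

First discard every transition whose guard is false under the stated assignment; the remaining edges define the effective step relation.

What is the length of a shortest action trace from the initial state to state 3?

Answer: UNREACHABLE

Analysis:
Breadth-first toward 3:
  depth 0: {0}
  depth 1: {2}
  depth 2: {1}
3 never appears.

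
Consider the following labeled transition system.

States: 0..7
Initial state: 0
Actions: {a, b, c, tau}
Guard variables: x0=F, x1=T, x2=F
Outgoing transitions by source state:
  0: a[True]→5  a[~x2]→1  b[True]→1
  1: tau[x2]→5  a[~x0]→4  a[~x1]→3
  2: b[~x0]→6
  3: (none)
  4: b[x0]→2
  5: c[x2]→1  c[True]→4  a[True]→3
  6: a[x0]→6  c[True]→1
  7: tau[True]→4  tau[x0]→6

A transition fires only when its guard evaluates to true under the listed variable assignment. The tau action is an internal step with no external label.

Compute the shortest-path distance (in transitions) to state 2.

Answer: UNREACHABLE

Working:
Breadth-first toward 2:
  depth 0: {0}
  depth 1: {1,5}
  depth 2: {3,4}
2 never appears.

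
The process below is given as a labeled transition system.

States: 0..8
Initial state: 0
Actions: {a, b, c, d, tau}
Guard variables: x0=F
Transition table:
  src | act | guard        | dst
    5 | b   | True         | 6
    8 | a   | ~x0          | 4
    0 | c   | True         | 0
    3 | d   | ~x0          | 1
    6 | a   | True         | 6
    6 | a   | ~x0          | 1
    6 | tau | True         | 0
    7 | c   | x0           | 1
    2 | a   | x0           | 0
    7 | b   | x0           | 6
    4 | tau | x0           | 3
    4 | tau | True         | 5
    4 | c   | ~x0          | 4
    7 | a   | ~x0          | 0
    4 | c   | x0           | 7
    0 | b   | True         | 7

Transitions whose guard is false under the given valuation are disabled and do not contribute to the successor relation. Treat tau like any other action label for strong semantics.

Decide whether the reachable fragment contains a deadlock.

Answer: DEADLOCK-FREE

Trace:
Reach set: {0,7}
  0: b→7  c→0  [deg 2]
  7: a→0  [deg 1]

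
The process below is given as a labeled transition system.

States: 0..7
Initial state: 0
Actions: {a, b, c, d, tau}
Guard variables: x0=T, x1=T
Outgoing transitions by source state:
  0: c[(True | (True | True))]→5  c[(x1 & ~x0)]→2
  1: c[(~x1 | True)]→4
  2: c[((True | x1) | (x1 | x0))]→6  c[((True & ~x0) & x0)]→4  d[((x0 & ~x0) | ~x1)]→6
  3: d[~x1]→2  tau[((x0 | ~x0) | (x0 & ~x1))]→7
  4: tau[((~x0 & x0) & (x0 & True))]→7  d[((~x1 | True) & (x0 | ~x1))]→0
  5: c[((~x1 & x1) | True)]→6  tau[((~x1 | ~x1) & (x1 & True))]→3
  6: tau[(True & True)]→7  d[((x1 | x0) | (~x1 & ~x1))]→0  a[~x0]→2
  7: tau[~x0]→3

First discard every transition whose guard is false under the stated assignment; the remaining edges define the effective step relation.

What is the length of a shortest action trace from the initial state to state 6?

Answer: 2

Working:
Breadth-first toward 6:
  Layer 0: {0}
  Layer 1: {5}
  Layer 2: {6}
first hit 6 at d=2 via c·c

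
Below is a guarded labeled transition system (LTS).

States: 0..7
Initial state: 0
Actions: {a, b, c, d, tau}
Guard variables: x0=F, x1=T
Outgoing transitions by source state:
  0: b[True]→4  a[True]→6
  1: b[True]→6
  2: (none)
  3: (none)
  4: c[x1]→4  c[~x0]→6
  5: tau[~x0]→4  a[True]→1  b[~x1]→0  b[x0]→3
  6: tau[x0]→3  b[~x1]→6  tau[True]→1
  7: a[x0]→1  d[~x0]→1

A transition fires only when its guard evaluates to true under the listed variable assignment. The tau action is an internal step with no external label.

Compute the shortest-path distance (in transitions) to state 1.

BFS to 1:
  depth 0: {0}
  depth 1: {4,6}
  depth 2: {1}
first hit 1 at d=2 via a·tau

Answer: 2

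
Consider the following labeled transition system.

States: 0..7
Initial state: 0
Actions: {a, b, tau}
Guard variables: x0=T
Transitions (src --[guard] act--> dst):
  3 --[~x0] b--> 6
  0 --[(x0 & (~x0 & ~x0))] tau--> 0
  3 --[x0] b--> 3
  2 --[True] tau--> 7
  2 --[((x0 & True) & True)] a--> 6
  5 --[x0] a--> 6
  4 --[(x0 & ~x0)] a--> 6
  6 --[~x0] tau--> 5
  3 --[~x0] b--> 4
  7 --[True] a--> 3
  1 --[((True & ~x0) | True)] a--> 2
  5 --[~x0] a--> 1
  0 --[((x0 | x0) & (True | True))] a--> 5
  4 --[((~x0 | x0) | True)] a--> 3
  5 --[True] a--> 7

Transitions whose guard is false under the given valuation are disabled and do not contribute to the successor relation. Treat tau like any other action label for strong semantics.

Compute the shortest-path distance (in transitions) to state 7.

Answer: 2

Working:
Layered search for 7:
  L0 = {0}
  L1 = {5}
  L2 = {6,7}
depth(7)=2, e.g. a·a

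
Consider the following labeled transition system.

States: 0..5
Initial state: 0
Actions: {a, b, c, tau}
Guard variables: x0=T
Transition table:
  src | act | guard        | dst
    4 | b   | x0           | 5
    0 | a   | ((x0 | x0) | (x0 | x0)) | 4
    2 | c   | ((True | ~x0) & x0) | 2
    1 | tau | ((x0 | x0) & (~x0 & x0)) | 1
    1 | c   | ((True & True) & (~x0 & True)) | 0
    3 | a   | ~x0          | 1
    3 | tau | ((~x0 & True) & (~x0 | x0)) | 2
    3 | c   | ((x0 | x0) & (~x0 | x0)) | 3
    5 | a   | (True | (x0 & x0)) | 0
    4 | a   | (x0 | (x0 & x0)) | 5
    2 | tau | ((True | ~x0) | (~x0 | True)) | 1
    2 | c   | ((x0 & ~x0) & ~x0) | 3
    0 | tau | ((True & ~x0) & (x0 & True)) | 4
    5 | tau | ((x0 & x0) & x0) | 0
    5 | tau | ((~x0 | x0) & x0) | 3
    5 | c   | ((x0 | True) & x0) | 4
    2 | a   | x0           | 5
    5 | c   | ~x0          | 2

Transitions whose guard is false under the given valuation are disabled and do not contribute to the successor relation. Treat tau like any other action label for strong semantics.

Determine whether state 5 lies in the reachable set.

Guard filter leaves 11 enabled edge(s).
L0 = {0}
L1 = {4}  now seen {0,4}
L2 = {5}  now seen {0,4,5}
L3 = {3}  now seen {0,3,4,5}
Reach set: {0,3,4,5}
witness 5: a·b

Answer: REACHABLE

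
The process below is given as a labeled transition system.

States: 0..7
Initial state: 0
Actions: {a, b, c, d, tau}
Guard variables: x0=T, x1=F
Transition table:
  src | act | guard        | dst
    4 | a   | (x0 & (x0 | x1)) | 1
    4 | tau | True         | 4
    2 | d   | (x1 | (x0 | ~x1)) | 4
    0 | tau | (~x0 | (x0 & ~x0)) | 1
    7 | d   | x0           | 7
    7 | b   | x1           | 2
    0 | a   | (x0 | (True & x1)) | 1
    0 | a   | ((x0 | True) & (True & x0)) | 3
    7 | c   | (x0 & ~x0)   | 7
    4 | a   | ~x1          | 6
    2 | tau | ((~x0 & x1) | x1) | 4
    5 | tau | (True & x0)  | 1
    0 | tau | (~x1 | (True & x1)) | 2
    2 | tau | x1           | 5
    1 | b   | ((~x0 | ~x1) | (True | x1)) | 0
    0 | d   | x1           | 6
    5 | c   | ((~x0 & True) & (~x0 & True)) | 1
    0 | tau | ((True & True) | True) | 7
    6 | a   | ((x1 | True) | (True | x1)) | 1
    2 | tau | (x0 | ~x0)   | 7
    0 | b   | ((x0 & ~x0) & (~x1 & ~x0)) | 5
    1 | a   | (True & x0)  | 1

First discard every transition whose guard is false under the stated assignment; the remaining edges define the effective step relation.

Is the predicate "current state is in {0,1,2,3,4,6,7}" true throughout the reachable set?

Safe = {0,1,2,3,4,6,7}
Reach set: {0,1,2,3,4,6,7}
  0: ✓
  1: ✓
  2: ✓
  3: ✓
  4: ✓
  6: ✓
  7: ✓

Answer: INVARIANT HOLDS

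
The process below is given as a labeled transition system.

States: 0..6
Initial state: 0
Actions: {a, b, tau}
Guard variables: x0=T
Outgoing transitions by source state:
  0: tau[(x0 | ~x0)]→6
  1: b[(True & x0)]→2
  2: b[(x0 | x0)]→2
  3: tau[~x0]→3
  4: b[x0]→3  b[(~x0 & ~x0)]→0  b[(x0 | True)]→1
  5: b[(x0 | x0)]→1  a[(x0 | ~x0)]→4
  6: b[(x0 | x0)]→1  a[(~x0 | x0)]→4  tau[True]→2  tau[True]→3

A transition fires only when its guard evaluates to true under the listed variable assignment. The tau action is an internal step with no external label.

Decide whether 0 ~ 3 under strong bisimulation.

Refine partition for ~:
  round 0: {{0,1,2,3,4,5,6}}
  round 1: {{0},{1,2,4},{3},{5},{6}}
  round 2: {{0},{1,2},{3},{4},{5},{6}}
6 equivalence class(es) (converged in 3)
class of 0: {0}; class of 3: {3}

Answer: NOT BISIMILAR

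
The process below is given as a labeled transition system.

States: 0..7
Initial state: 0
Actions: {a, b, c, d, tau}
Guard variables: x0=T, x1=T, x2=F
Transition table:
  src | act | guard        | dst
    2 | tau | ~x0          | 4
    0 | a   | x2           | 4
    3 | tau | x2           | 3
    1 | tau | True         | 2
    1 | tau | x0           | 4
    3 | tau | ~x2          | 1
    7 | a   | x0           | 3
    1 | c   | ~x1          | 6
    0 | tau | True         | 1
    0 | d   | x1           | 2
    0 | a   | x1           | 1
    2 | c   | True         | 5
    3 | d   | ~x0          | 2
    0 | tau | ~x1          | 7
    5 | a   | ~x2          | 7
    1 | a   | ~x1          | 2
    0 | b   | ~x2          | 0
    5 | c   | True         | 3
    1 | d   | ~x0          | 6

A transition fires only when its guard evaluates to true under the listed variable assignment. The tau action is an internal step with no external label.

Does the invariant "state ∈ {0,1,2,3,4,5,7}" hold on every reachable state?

Inv-set: {0,1,2,3,4,5,7}
R = {0,1,2,3,4,5,7}
  0: ok
  1: ok
  2: ok
  3: ok
  4: ok
  5: ok
  7: ok

Answer: INVARIANT HOLDS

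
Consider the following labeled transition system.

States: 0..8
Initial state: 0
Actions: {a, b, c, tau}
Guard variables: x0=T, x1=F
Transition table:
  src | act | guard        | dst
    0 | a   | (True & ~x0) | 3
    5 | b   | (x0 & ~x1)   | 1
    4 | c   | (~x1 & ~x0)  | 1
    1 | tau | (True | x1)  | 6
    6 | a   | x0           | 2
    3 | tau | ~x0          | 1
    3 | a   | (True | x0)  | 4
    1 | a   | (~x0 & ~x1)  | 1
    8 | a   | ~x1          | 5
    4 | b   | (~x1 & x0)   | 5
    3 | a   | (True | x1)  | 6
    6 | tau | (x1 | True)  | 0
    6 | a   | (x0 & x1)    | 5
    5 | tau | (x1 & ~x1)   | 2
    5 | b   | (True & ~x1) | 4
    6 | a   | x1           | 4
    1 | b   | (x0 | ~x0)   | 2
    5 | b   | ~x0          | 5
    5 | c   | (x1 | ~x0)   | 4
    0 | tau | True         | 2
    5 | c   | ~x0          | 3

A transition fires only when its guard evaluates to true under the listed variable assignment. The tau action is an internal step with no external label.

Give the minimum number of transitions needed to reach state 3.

Answer: UNREACHABLE

Trace:
Breadth-first toward 3:
  L0 = {0}
  L1 = {2}
3 never appears.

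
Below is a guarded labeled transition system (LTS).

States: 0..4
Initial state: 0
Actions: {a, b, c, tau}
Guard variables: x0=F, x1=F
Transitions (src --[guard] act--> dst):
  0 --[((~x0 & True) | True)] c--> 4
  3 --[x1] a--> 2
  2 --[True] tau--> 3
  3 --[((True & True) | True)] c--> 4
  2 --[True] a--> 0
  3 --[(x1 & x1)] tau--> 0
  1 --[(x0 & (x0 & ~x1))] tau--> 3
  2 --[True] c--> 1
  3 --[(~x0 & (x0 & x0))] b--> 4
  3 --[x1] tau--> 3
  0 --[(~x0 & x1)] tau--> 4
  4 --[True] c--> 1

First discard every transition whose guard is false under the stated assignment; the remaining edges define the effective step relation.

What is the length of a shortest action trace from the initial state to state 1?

Layered search for 1:
  Layer 0: {0}
  Layer 1: {4}
  Layer 2: {1}
depth(1)=2, e.g. c·c

Answer: 2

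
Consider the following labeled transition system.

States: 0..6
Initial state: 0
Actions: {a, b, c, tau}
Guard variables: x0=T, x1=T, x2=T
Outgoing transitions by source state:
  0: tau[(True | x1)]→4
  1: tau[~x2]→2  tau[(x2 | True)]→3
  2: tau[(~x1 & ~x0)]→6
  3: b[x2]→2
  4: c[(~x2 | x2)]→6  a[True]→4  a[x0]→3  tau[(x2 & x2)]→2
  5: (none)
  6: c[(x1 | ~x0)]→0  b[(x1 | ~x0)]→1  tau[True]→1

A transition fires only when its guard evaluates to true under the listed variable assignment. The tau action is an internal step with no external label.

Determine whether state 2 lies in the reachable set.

Answer: REACHABLE

Analysis:
Guard filter leaves 10 enabled edge(s).
depth 0: {0}
depth 1: {4}  now seen {0,4}
depth 2: {2,3,6}  now seen {0,2,3,4,6}
depth 3: {1}  now seen {0,1,2,3,4,6}
Reachable = {0,1,2,3,4,6}
trace reaching 2: tau·tau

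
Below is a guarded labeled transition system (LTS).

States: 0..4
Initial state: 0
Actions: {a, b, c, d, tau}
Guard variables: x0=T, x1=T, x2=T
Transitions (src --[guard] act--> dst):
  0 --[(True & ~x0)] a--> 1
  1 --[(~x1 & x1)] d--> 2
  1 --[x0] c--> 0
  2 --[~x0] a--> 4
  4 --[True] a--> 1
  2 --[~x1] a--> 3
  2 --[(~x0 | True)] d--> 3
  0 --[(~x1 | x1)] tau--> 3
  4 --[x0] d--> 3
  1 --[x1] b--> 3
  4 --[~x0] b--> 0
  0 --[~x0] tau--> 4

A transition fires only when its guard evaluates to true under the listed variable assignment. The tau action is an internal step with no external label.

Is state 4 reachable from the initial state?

Answer: UNREACHABLE

Analysis:
After dropping false guards: 6 live edges.
depth 0: {0}
depth 1: {3}  total {0,3}
Reach set: {0,3}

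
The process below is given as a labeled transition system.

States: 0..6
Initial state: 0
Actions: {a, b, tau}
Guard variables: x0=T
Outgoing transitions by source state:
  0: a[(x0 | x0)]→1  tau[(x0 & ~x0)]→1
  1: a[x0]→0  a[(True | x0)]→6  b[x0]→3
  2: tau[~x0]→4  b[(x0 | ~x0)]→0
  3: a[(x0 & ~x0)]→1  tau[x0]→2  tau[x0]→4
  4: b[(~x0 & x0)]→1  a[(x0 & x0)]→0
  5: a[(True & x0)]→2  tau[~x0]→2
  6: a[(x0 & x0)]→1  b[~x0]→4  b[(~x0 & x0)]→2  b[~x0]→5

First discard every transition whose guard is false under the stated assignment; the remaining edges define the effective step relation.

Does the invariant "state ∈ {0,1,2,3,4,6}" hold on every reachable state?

Inv-set: {0,1,2,3,4,6}
Reachable = {0,1,2,3,4,6}
  0: safe
  1: safe
  2: safe
  3: safe
  4: safe
  6: safe

Answer: INVARIANT HOLDS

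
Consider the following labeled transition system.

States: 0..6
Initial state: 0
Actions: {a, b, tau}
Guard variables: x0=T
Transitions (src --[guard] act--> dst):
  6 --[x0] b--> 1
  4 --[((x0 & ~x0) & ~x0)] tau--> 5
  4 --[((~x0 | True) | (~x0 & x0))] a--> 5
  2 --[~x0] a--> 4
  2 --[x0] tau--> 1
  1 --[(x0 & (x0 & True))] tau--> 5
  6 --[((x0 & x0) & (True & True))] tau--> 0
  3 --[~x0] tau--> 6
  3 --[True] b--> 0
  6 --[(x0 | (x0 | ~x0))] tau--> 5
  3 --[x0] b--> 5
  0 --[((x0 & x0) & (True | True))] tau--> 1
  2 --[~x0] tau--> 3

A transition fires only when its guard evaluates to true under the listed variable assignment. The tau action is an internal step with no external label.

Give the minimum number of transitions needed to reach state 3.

BFS to 3:
  depth 0: {0}
  depth 1: {1}
  depth 2: {5}
3 never appears.

Answer: UNREACHABLE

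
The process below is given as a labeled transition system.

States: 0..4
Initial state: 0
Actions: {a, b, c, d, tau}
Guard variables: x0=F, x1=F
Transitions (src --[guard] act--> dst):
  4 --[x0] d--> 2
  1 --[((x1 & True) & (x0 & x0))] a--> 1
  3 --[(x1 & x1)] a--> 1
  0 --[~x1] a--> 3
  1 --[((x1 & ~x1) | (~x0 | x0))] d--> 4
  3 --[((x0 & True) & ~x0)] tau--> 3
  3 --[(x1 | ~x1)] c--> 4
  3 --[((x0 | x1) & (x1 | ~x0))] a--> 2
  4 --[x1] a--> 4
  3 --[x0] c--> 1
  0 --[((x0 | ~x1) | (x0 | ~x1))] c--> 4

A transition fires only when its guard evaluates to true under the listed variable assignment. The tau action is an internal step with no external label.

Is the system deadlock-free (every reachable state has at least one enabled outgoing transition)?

R = {0,3,4}
  0: a→3  c→4  [2 exit(s)]
  3: c→4  [1 exit(s)]
  4: ∅  [deadlock]
witness 4: c

Answer: DEADLOCK at state 4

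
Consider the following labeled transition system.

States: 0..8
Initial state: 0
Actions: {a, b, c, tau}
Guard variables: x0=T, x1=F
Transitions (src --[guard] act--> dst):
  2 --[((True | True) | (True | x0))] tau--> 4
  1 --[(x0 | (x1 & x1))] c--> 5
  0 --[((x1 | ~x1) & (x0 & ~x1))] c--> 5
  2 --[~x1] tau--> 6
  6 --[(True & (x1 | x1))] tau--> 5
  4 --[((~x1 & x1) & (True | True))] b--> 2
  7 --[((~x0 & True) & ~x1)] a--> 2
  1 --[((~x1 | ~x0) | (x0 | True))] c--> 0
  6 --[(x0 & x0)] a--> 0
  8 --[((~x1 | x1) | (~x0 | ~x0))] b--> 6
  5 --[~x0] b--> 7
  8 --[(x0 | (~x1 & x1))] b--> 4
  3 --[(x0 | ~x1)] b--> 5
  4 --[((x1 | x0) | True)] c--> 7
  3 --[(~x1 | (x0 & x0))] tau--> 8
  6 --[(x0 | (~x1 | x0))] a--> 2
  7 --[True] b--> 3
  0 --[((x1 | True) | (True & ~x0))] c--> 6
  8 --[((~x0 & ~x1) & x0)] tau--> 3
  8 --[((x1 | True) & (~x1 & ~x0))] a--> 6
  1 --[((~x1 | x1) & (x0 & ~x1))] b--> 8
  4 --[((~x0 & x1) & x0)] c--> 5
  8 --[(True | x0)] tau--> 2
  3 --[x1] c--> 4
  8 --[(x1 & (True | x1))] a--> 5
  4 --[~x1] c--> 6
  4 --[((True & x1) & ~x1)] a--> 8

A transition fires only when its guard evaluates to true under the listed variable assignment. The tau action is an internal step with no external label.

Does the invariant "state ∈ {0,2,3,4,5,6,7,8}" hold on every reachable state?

Allowed set {0,2,3,4,5,6,7,8}
R = {0,2,3,4,5,6,7,8}
  0: ✓
  2: ✓
  3: ✓
  4: ✓
  5: ✓
  6: ✓
  7: ✓
  8: ✓

Answer: INVARIANT HOLDS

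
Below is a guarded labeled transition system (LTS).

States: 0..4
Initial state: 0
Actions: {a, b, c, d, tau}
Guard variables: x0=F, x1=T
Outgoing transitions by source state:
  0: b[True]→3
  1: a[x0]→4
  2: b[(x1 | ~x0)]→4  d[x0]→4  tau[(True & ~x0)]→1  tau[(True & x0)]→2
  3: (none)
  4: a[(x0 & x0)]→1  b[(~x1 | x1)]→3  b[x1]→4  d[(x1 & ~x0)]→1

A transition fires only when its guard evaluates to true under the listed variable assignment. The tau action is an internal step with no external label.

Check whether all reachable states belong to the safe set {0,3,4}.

Answer: INVARIANT HOLDS

Trace:
Inv-set: {0,3,4}
Reachable = {0,3}
  0: safe
  3: safe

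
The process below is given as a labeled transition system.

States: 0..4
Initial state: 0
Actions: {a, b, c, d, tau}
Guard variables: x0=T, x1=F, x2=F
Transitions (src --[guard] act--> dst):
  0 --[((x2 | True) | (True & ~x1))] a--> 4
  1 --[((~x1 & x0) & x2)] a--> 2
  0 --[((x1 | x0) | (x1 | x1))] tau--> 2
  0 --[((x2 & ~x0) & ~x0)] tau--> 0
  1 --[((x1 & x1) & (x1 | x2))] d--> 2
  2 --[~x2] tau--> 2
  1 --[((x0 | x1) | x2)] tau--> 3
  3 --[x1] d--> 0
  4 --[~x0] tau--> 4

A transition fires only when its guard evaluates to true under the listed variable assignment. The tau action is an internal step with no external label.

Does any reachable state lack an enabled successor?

Answer: DEADLOCK at state 4

Trace:
R = {0,2,4}
  0: a→4  tau→2  [2 out]
  2: tau→2  [1 out]
  4: ∅  [STUCK]
Path to 4: a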